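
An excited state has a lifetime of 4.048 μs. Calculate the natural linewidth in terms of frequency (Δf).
19.658 kHz

Using the energy-time uncertainty principle and E = hf:
ΔEΔt ≥ ℏ/2
hΔf·Δt ≥ ℏ/2

The minimum frequency uncertainty is:
Δf = ℏ/(2hτ) = 1/(4πτ)
Δf = 1/(4π × 4.048e-06 s)
Δf = 1.966e+04 Hz = 19.658 kHz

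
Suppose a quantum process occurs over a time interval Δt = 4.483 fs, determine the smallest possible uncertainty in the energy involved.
73.412 meV

Using the energy-time uncertainty principle:
ΔEΔt ≥ ℏ/2

The minimum uncertainty in energy is:
ΔE_min = ℏ/(2Δt)
ΔE_min = (1.055e-34 J·s) / (2 × 4.483e-15 s)
ΔE_min = 1.176e-20 J = 73.412 meV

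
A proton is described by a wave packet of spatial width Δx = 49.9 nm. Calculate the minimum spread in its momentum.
1.057 × 10^-27 kg·m/s

For a wave packet, the spatial width Δx and momentum spread Δp are related by the uncertainty principle:
ΔxΔp ≥ ℏ/2

The minimum momentum spread is:
Δp_min = ℏ/(2Δx)
Δp_min = (1.055e-34 J·s) / (2 × 4.990e-08 m)
Δp_min = 1.057e-27 kg·m/s

A wave packet cannot have both a well-defined position and well-defined momentum.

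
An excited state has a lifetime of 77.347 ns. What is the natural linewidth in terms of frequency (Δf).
1.029 MHz

Using the energy-time uncertainty principle and E = hf:
ΔEΔt ≥ ℏ/2
hΔf·Δt ≥ ℏ/2

The minimum frequency uncertainty is:
Δf = ℏ/(2hτ) = 1/(4πτ)
Δf = 1/(4π × 7.735e-08 s)
Δf = 1.029e+06 Hz = 1.029 MHz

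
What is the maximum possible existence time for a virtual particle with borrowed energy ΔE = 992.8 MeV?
3.315 × 10^-25 s

Using the energy-time uncertainty principle:
ΔEΔt ≥ ℏ/2

For a virtual particle borrowing energy ΔE, the maximum lifetime is:
Δt_max = ℏ/(2ΔE)

Converting energy:
ΔE = 992.8 MeV = 1.591e-10 J

Δt_max = (1.055e-34 J·s) / (2 × 1.591e-10 J)
Δt_max = 3.315e-25 s = 3.315 × 10^-25 s

Virtual particles with higher borrowed energy exist for shorter times.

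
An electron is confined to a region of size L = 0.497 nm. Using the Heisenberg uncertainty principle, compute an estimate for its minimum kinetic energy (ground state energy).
38.561 meV

Using the uncertainty principle to estimate ground state energy:

1. The position uncertainty is approximately the confinement size:
   Δx ≈ L = 4.970e-10 m

2. From ΔxΔp ≥ ℏ/2, the minimum momentum uncertainty is:
   Δp ≈ ℏ/(2L) = 1.061e-25 kg·m/s

3. The kinetic energy is approximately:
   KE ≈ (Δp)²/(2m) = (1.061e-25)²/(2 × 9.109e-31 kg)
   KE ≈ 6.178e-21 J = 38.561 meV

This is an order-of-magnitude estimate of the ground state energy.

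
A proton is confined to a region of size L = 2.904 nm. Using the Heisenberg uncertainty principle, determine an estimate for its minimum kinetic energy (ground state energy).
615.122 neV

Using the uncertainty principle to estimate ground state energy:

1. The position uncertainty is approximately the confinement size:
   Δx ≈ L = 2.904e-09 m

2. From ΔxΔp ≥ ℏ/2, the minimum momentum uncertainty is:
   Δp ≈ ℏ/(2L) = 1.816e-26 kg·m/s

3. The kinetic energy is approximately:
   KE ≈ (Δp)²/(2m) = (1.816e-26)²/(2 × 1.673e-27 kg)
   KE ≈ 9.855e-26 J = 615.122 neV

This is an order-of-magnitude estimate of the ground state energy.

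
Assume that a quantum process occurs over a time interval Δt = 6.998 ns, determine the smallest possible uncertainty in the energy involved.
47.029 neV

Using the energy-time uncertainty principle:
ΔEΔt ≥ ℏ/2

The minimum uncertainty in energy is:
ΔE_min = ℏ/(2Δt)
ΔE_min = (1.055e-34 J·s) / (2 × 6.998e-09 s)
ΔE_min = 7.535e-27 J = 47.029 neV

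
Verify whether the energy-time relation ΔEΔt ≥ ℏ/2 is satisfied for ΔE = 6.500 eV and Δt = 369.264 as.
Yes, it satisfies the uncertainty relation.

Calculate the product ΔEΔt:
ΔE = 6.500 eV = 1.041e-18 J
ΔEΔt = (1.041e-18 J) × (3.693e-16 s)
ΔEΔt = 3.846e-34 J·s

Compare to the minimum allowed value ℏ/2:
ℏ/2 = 5.273e-35 J·s

Since ΔEΔt = 3.846e-34 J·s ≥ 5.273e-35 J·s = ℏ/2,
this satisfies the uncertainty relation.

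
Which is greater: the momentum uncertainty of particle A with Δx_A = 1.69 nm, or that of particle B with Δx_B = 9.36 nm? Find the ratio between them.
Particle A has the larger minimum momentum uncertainty, by a factor of 5.54.

For each particle, the minimum momentum uncertainty is Δp_min = ℏ/(2Δx):

Particle A: Δp_A = ℏ/(2×1.690e-09 m) = 3.120e-26 kg·m/s
Particle B: Δp_B = ℏ/(2×9.360e-09 m) = 5.633e-27 kg·m/s

Ratio: Δp_A/Δp_B = 5.54

Since Δp_min ∝ 1/Δx, the particle with smaller position uncertainty (A) has larger momentum uncertainty.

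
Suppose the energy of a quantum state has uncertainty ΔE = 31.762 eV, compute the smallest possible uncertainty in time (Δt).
10.362 as

Using the energy-time uncertainty principle:
ΔEΔt ≥ ℏ/2

The minimum uncertainty in time is:
Δt_min = ℏ/(2ΔE)
Δt_min = (1.055e-34 J·s) / (2 × 5.089e-18 J)
Δt_min = 1.036e-17 s = 10.362 as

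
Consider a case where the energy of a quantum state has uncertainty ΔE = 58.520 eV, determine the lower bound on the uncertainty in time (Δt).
5.624 as

Using the energy-time uncertainty principle:
ΔEΔt ≥ ℏ/2

The minimum uncertainty in time is:
Δt_min = ℏ/(2ΔE)
Δt_min = (1.055e-34 J·s) / (2 × 9.376e-18 J)
Δt_min = 5.624e-18 s = 5.624 as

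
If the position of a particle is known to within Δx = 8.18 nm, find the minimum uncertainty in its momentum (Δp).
6.446 × 10^-27 kg·m/s

Using the Heisenberg uncertainty principle:
ΔxΔp ≥ ℏ/2

The minimum uncertainty in momentum is:
Δp_min = ℏ/(2Δx)
Δp_min = (1.055e-34 J·s) / (2 × 8.180e-09 m)
Δp_min = 6.446e-27 kg·m/s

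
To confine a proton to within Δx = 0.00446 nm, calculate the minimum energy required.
260.786 meV

Localizing a particle requires giving it sufficient momentum uncertainty:

1. From uncertainty principle: Δp ≥ ℏ/(2Δx)
   Δp_min = (1.055e-34 J·s) / (2 × 4.460e-12 m)
   Δp_min = 1.182e-23 kg·m/s

2. This momentum uncertainty corresponds to kinetic energy:
   KE ≈ (Δp)²/(2m) = (1.182e-23)²/(2 × 1.673e-27 kg)
   KE = 4.178e-20 J = 260.786 meV

Tighter localization requires more energy.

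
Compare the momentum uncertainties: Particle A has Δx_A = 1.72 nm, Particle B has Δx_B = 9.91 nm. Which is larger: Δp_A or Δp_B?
Particle A has the larger minimum momentum uncertainty, by a factor of 5.76.

For each particle, the minimum momentum uncertainty is Δp_min = ℏ/(2Δx):

Particle A: Δp_A = ℏ/(2×1.720e-09 m) = 3.066e-26 kg·m/s
Particle B: Δp_B = ℏ/(2×9.910e-09 m) = 5.321e-27 kg·m/s

Ratio: Δp_A/Δp_B = 5.76

Since Δp_min ∝ 1/Δx, the particle with smaller position uncertainty (A) has larger momentum uncertainty.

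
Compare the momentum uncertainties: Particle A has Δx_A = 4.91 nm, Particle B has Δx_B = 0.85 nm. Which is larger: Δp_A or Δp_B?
Particle B has the larger minimum momentum uncertainty, by a factor of 5.78.

For each particle, the minimum momentum uncertainty is Δp_min = ℏ/(2Δx):

Particle A: Δp_A = ℏ/(2×4.910e-09 m) = 1.074e-26 kg·m/s
Particle B: Δp_B = ℏ/(2×8.500e-10 m) = 6.203e-26 kg·m/s

Ratio: Δp_B/Δp_A = 5.78

Since Δp_min ∝ 1/Δx, the particle with smaller position uncertainty (B) has larger momentum uncertainty.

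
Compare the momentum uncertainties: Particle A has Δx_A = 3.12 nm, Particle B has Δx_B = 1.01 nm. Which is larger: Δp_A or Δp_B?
Particle B has the larger minimum momentum uncertainty, by a factor of 3.09.

For each particle, the minimum momentum uncertainty is Δp_min = ℏ/(2Δx):

Particle A: Δp_A = ℏ/(2×3.120e-09 m) = 1.690e-26 kg·m/s
Particle B: Δp_B = ℏ/(2×1.010e-09 m) = 5.221e-26 kg·m/s

Ratio: Δp_B/Δp_A = 3.09

Since Δp_min ∝ 1/Δx, the particle with smaller position uncertainty (B) has larger momentum uncertainty.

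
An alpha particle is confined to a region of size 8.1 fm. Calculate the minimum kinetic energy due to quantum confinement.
19.903 keV

Using the uncertainty principle:

1. Position uncertainty: Δx ≈ 8.100e-15 m
2. Minimum momentum uncertainty: Δp = ℏ/(2Δx) = 6.510e-21 kg·m/s
3. Minimum kinetic energy:
   KE = (Δp)²/(2m) = (6.510e-21)²/(2 × 6.645e-27 kg)
   KE = 3.189e-15 J = 19.903 keV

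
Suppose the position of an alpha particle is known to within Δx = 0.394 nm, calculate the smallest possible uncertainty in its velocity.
20.141 m/s

Using the Heisenberg uncertainty principle and Δp = mΔv:
ΔxΔp ≥ ℏ/2
Δx(mΔv) ≥ ℏ/2

The minimum uncertainty in velocity is:
Δv_min = ℏ/(2mΔx)
Δv_min = (1.055e-34 J·s) / (2 × 6.645e-27 kg × 3.940e-10 m)
Δv_min = 2.014e+01 m/s = 20.141 m/s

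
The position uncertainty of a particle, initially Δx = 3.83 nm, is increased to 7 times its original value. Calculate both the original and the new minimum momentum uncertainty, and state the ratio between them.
Original Δp_min = 1.377 × 10^-26 kg·m/s; new Δp'_min = 1.967 × 10^-27 kg·m/s; ratio Δp'_min/Δp_min = 1/7.

From the uncertainty principle ΔxΔp ≥ ℏ/2, the minimum momentum uncertainty is Δp_min = ℏ/(2Δx).

Original (Δx = 3.83 nm = 3.830e-09 m):
Δp_min = (1.055e-34 J·s)/(2 × 3.830e-09 m) = 1.377e-26 kg·m/s

When Δx → 7Δx:
Δp'_min = ℏ/(2 × 7Δx) = (1/7) × ℏ/(2Δx) = (1/7) × Δp_min
Δp'_min = 1/7 × 1.377e-26 kg·m/s = 1.967e-27 kg·m/s

Since Δp_min ∝ 1/Δx, when Δx is increased to 7 times its original value, Δp_min decreases to 1/7 of its original value.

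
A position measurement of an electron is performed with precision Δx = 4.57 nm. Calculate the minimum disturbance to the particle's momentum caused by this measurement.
1.154 × 10^-26 kg·m/s

The uncertainty principle implies that measuring position disturbs momentum:
ΔxΔp ≥ ℏ/2

When we measure position with precision Δx, we necessarily introduce a momentum uncertainty:
Δp ≥ ℏ/(2Δx)
Δp_min = (1.055e-34 J·s) / (2 × 4.570e-09 m)
Δp_min = 1.154e-26 kg·m/s

The more precisely we measure position, the greater the momentum disturbance.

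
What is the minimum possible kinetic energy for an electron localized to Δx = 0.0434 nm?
5.057 eV

Localizing a particle requires giving it sufficient momentum uncertainty:

1. From uncertainty principle: Δp ≥ ℏ/(2Δx)
   Δp_min = (1.055e-34 J·s) / (2 × 4.340e-11 m)
   Δp_min = 1.215e-24 kg·m/s

2. This momentum uncertainty corresponds to kinetic energy:
   KE ≈ (Δp)²/(2m) = (1.215e-24)²/(2 × 9.109e-31 kg)
   KE = 8.102e-19 J = 5.057 eV

Tighter localization requires more energy.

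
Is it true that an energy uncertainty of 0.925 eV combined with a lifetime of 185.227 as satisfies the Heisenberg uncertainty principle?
No, it violates the uncertainty relation.

Calculate the product ΔEΔt:
ΔE = 0.925 eV = 1.482e-19 J
ΔEΔt = (1.482e-19 J) × (1.852e-16 s)
ΔEΔt = 2.745e-35 J·s

Compare to the minimum allowed value ℏ/2:
ℏ/2 = 5.273e-35 J·s

Since ΔEΔt = 2.745e-35 J·s < 5.273e-35 J·s = ℏ/2,
this violates the uncertainty relation.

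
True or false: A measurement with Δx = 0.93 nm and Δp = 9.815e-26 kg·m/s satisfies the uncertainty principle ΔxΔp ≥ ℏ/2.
Yes, it satisfies the uncertainty principle.

Calculate the product ΔxΔp:
ΔxΔp = (9.300e-10 m) × (9.815e-26 kg·m/s)
ΔxΔp = 9.128e-35 J·s

Compare to the minimum allowed value ℏ/2:
ℏ/2 = 5.273e-35 J·s

Since ΔxΔp = 9.128e-35 J·s ≥ 5.273e-35 J·s = ℏ/2,
the measurement satisfies the uncertainty principle.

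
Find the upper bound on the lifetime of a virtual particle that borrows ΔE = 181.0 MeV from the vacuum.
1.818 ys

Using the energy-time uncertainty principle:
ΔEΔt ≥ ℏ/2

For a virtual particle borrowing energy ΔE, the maximum lifetime is:
Δt_max = ℏ/(2ΔE)

Converting energy:
ΔE = 181.0 MeV = 2.900e-11 J

Δt_max = (1.055e-34 J·s) / (2 × 2.900e-11 J)
Δt_max = 1.818e-24 s = 1.818 ys

Virtual particles with higher borrowed energy exist for shorter times.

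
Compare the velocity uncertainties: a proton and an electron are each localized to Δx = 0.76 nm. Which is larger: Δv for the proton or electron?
The electron has the larger minimum velocity uncertainty, by a ratio of 1836.2.

For both particles, Δp_min = ℏ/(2Δx) = 6.938e-26 kg·m/s (same for both).

The velocity uncertainty is Δv = Δp/m:
- proton: Δv = 6.938e-26 / 1.673e-27 = 4.148e+01 m/s = 41.480 m/s
- electron: Δv = 6.938e-26 / 9.109e-31 = 7.616e+04 m/s = 76.163 km/s

Ratio: 7.616e+04 / 4.148e+01 = 1836.2

The lighter particle has larger velocity uncertainty because Δv ∝ 1/m.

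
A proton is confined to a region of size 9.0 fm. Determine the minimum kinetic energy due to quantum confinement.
64.043 keV

Using the uncertainty principle:

1. Position uncertainty: Δx ≈ 9.000e-15 m
2. Minimum momentum uncertainty: Δp = ℏ/(2Δx) = 5.859e-21 kg·m/s
3. Minimum kinetic energy:
   KE = (Δp)²/(2m) = (5.859e-21)²/(2 × 1.673e-27 kg)
   KE = 1.026e-14 J = 64.043 keV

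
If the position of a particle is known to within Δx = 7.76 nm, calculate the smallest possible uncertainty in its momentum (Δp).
6.795 × 10^-27 kg·m/s

Using the Heisenberg uncertainty principle:
ΔxΔp ≥ ℏ/2

The minimum uncertainty in momentum is:
Δp_min = ℏ/(2Δx)
Δp_min = (1.055e-34 J·s) / (2 × 7.760e-09 m)
Δp_min = 6.795e-27 kg·m/s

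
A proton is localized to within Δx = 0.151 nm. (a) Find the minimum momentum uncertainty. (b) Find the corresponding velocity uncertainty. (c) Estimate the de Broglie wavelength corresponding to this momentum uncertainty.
(a) Δp_min = 3.492 × 10^-25 kg·m/s
(b) Δv_min = 208.772 m/s
(c) λ_dB = 1.898 nm

Step-by-step:

(a) From the uncertainty principle:
Δp_min = ℏ/(2Δx) = (1.055e-34 J·s)/(2 × 1.510e-10 m) = 3.492e-25 kg·m/s

(b) The velocity uncertainty:
Δv = Δp/m = (3.492e-25 kg·m/s)/(1.673e-27 kg) = 2.088e+02 m/s = 208.772 m/s

(c) The de Broglie wavelength for this momentum:
λ = h/p = (6.626e-34 J·s)/(3.492e-25 kg·m/s) = 1.898e-09 m = 1.898 nm

Note: The de Broglie wavelength is comparable to the localization size, as expected from wave-particle duality.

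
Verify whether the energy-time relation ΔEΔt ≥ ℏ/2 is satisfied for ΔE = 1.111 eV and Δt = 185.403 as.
No, it violates the uncertainty relation.

Calculate the product ΔEΔt:
ΔE = 1.111 eV = 1.780e-19 J
ΔEΔt = (1.780e-19 J) × (1.854e-16 s)
ΔEΔt = 3.300e-35 J·s

Compare to the minimum allowed value ℏ/2:
ℏ/2 = 5.273e-35 J·s

Since ΔEΔt = 3.300e-35 J·s < 5.273e-35 J·s = ℏ/2,
this violates the uncertainty relation.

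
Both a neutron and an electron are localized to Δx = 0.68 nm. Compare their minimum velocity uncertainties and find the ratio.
The electron has the larger minimum velocity uncertainty, by a ratio of 1838.7.

For both particles, Δp_min = ℏ/(2Δx) = 7.754e-26 kg·m/s (same for both).

The velocity uncertainty is Δv = Δp/m:
- neutron: Δv = 7.754e-26 / 1.675e-27 = 4.630e+01 m/s = 46.296 m/s
- electron: Δv = 7.754e-26 / 9.109e-31 = 8.512e+04 m/s = 85.123 km/s

Ratio: 8.512e+04 / 4.630e+01 = 1838.7

The lighter particle has larger velocity uncertainty because Δv ∝ 1/m.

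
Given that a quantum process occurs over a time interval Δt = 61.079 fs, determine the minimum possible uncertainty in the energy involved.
5.388 meV

Using the energy-time uncertainty principle:
ΔEΔt ≥ ℏ/2

The minimum uncertainty in energy is:
ΔE_min = ℏ/(2Δt)
ΔE_min = (1.055e-34 J·s) / (2 × 6.108e-14 s)
ΔE_min = 8.633e-22 J = 5.388 meV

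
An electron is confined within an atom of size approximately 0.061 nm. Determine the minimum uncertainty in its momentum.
8.644 × 10^-25 kg·m/s

Using the Heisenberg uncertainty principle:
ΔxΔp ≥ ℏ/2

With Δx ≈ L = 6.100e-11 m (the confinement size):
Δp_min = ℏ/(2Δx)
Δp_min = (1.055e-34 J·s) / (2 × 6.100e-11 m)
Δp_min = 8.644e-25 kg·m/s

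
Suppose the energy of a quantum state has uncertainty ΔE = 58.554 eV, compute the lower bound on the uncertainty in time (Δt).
5.621 as

Using the energy-time uncertainty principle:
ΔEΔt ≥ ℏ/2

The minimum uncertainty in time is:
Δt_min = ℏ/(2ΔE)
Δt_min = (1.055e-34 J·s) / (2 × 9.381e-18 J)
Δt_min = 5.621e-18 s = 5.621 as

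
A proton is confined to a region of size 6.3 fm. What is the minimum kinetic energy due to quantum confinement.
130.699 keV

Using the uncertainty principle:

1. Position uncertainty: Δx ≈ 6.300e-15 m
2. Minimum momentum uncertainty: Δp = ℏ/(2Δx) = 8.370e-21 kg·m/s
3. Minimum kinetic energy:
   KE = (Δp)²/(2m) = (8.370e-21)²/(2 × 1.673e-27 kg)
   KE = 2.094e-14 J = 130.699 keV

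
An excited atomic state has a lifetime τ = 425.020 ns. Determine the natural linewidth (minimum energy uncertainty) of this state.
774.331 peV

Using the energy-time uncertainty principle:
ΔEΔt ≥ ℏ/2

The lifetime τ represents the time uncertainty Δt.
The natural linewidth (minimum energy uncertainty) is:

ΔE = ℏ/(2τ)
ΔE = (1.055e-34 J·s) / (2 × 4.250e-07 s)
ΔE = 1.241e-28 J = 774.331 peV

This natural linewidth limits the precision of spectroscopic measurements.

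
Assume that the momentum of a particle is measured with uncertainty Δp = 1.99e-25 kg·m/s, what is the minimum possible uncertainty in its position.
264.968 pm

Using the Heisenberg uncertainty principle:
ΔxΔp ≥ ℏ/2

The minimum uncertainty in position is:
Δx_min = ℏ/(2Δp)
Δx_min = (1.055e-34 J·s) / (2 × 1.990e-25 kg·m/s)
Δx_min = 2.650e-10 m = 264.968 pm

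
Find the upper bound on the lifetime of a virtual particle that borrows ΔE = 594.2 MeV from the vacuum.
5.539 × 10^-25 s

Using the energy-time uncertainty principle:
ΔEΔt ≥ ℏ/2

For a virtual particle borrowing energy ΔE, the maximum lifetime is:
Δt_max = ℏ/(2ΔE)

Converting energy:
ΔE = 594.2 MeV = 9.520e-11 J

Δt_max = (1.055e-34 J·s) / (2 × 9.520e-11 J)
Δt_max = 5.539e-25 s = 5.539 × 10^-25 s

Virtual particles with higher borrowed energy exist for shorter times.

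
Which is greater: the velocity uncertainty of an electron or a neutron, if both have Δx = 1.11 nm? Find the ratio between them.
The electron has the larger minimum velocity uncertainty, by a ratio of 1838.7.

For both particles, Δp_min = ℏ/(2Δx) = 4.750e-26 kg·m/s (same for both).

The velocity uncertainty is Δv = Δp/m:
- electron: Δv = 4.750e-26 / 9.109e-31 = 5.215e+04 m/s = 52.148 km/s
- neutron: Δv = 4.750e-26 / 1.675e-27 = 2.836e+01 m/s = 28.361 m/s

Ratio: 5.215e+04 / 2.836e+01 = 1838.7

The lighter particle has larger velocity uncertainty because Δv ∝ 1/m.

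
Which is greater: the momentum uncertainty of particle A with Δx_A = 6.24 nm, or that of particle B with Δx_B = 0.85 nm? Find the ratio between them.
Particle B has the larger minimum momentum uncertainty, by a factor of 7.34.

For each particle, the minimum momentum uncertainty is Δp_min = ℏ/(2Δx):

Particle A: Δp_A = ℏ/(2×6.240e-09 m) = 8.450e-27 kg·m/s
Particle B: Δp_B = ℏ/(2×8.500e-10 m) = 6.203e-26 kg·m/s

Ratio: Δp_B/Δp_A = 7.34

Since Δp_min ∝ 1/Δx, the particle with smaller position uncertainty (B) has larger momentum uncertainty.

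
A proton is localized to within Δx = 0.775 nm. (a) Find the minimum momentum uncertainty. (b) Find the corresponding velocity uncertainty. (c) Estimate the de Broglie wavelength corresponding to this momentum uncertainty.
(a) Δp_min = 6.804 × 10^-26 kg·m/s
(b) Δv_min = 40.677 m/s
(c) λ_dB = 9.739 nm

Step-by-step:

(a) From the uncertainty principle:
Δp_min = ℏ/(2Δx) = (1.055e-34 J·s)/(2 × 7.750e-10 m) = 6.804e-26 kg·m/s

(b) The velocity uncertainty:
Δv = Δp/m = (6.804e-26 kg·m/s)/(1.673e-27 kg) = 4.068e+01 m/s = 40.677 m/s

(c) The de Broglie wavelength for this momentum:
λ = h/p = (6.626e-34 J·s)/(6.804e-26 kg·m/s) = 9.739e-09 m = 9.739 nm

Note: The de Broglie wavelength is comparable to the localization size, as expected from wave-particle duality.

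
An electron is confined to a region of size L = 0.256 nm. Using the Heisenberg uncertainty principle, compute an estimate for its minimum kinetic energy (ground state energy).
145.339 meV

Using the uncertainty principle to estimate ground state energy:

1. The position uncertainty is approximately the confinement size:
   Δx ≈ L = 2.560e-10 m

2. From ΔxΔp ≥ ℏ/2, the minimum momentum uncertainty is:
   Δp ≈ ℏ/(2L) = 2.060e-25 kg·m/s

3. The kinetic energy is approximately:
   KE ≈ (Δp)²/(2m) = (2.060e-25)²/(2 × 9.109e-31 kg)
   KE ≈ 2.329e-20 J = 145.339 meV

This is an order-of-magnitude estimate of the ground state energy.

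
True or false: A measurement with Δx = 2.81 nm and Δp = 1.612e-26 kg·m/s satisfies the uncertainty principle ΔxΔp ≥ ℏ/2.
No, it violates the uncertainty principle (impossible measurement).

Calculate the product ΔxΔp:
ΔxΔp = (2.810e-09 m) × (1.612e-26 kg·m/s)
ΔxΔp = 4.530e-35 J·s

Compare to the minimum allowed value ℏ/2:
ℏ/2 = 5.273e-35 J·s

Since ΔxΔp = 4.530e-35 J·s < 5.273e-35 J·s = ℏ/2,
the measurement violates the uncertainty principle.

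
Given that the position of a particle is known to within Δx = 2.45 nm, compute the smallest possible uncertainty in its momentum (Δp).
2.152 × 10^-26 kg·m/s

Using the Heisenberg uncertainty principle:
ΔxΔp ≥ ℏ/2

The minimum uncertainty in momentum is:
Δp_min = ℏ/(2Δx)
Δp_min = (1.055e-34 J·s) / (2 × 2.450e-09 m)
Δp_min = 2.152e-26 kg·m/s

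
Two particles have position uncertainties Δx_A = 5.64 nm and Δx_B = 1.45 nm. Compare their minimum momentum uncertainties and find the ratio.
Particle B has the larger minimum momentum uncertainty, by a factor of 3.89.

For each particle, the minimum momentum uncertainty is Δp_min = ℏ/(2Δx):

Particle A: Δp_A = ℏ/(2×5.640e-09 m) = 9.349e-27 kg·m/s
Particle B: Δp_B = ℏ/(2×1.450e-09 m) = 3.636e-26 kg·m/s

Ratio: Δp_B/Δp_A = 3.89

Since Δp_min ∝ 1/Δx, the particle with smaller position uncertainty (B) has larger momentum uncertainty.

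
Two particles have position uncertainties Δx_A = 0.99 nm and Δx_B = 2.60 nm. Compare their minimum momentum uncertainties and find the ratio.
Particle A has the larger minimum momentum uncertainty, by a factor of 2.63.

For each particle, the minimum momentum uncertainty is Δp_min = ℏ/(2Δx):

Particle A: Δp_A = ℏ/(2×9.900e-10 m) = 5.326e-26 kg·m/s
Particle B: Δp_B = ℏ/(2×2.600e-09 m) = 2.028e-26 kg·m/s

Ratio: Δp_A/Δp_B = 2.63

Since Δp_min ∝ 1/Δx, the particle with smaller position uncertainty (A) has larger momentum uncertainty.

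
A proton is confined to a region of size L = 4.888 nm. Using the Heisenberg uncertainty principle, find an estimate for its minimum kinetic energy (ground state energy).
217.116 neV

Using the uncertainty principle to estimate ground state energy:

1. The position uncertainty is approximately the confinement size:
   Δx ≈ L = 4.888e-09 m

2. From ΔxΔp ≥ ℏ/2, the minimum momentum uncertainty is:
   Δp ≈ ℏ/(2L) = 1.079e-26 kg·m/s

3. The kinetic energy is approximately:
   KE ≈ (Δp)²/(2m) = (1.079e-26)²/(2 × 1.673e-27 kg)
   KE ≈ 3.479e-26 J = 217.116 neV

This is an order-of-magnitude estimate of the ground state energy.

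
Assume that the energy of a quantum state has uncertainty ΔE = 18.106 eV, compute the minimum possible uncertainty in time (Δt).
18.177 as

Using the energy-time uncertainty principle:
ΔEΔt ≥ ℏ/2

The minimum uncertainty in time is:
Δt_min = ℏ/(2ΔE)
Δt_min = (1.055e-34 J·s) / (2 × 2.901e-18 J)
Δt_min = 1.818e-17 s = 18.177 as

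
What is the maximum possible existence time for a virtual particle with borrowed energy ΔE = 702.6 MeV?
4.684 × 10^-25 s

Using the energy-time uncertainty principle:
ΔEΔt ≥ ℏ/2

For a virtual particle borrowing energy ΔE, the maximum lifetime is:
Δt_max = ℏ/(2ΔE)

Converting energy:
ΔE = 702.6 MeV = 1.126e-10 J

Δt_max = (1.055e-34 J·s) / (2 × 1.126e-10 J)
Δt_max = 4.684e-25 s = 4.684 × 10^-25 s

Virtual particles with higher borrowed energy exist for shorter times.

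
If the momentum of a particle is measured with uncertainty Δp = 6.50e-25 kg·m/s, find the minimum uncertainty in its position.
81.121 pm

Using the Heisenberg uncertainty principle:
ΔxΔp ≥ ℏ/2

The minimum uncertainty in position is:
Δx_min = ℏ/(2Δp)
Δx_min = (1.055e-34 J·s) / (2 × 6.500e-25 kg·m/s)
Δx_min = 8.112e-11 m = 81.121 pm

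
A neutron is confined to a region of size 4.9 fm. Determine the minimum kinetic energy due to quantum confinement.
215.756 keV

Using the uncertainty principle:

1. Position uncertainty: Δx ≈ 4.900e-15 m
2. Minimum momentum uncertainty: Δp = ℏ/(2Δx) = 1.076e-20 kg·m/s
3. Minimum kinetic energy:
   KE = (Δp)²/(2m) = (1.076e-20)²/(2 × 1.675e-27 kg)
   KE = 3.457e-14 J = 215.756 keV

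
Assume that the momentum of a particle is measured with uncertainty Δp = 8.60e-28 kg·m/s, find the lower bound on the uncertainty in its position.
61.312 nm

Using the Heisenberg uncertainty principle:
ΔxΔp ≥ ℏ/2

The minimum uncertainty in position is:
Δx_min = ℏ/(2Δp)
Δx_min = (1.055e-34 J·s) / (2 × 8.600e-28 kg·m/s)
Δx_min = 6.131e-08 m = 61.312 nm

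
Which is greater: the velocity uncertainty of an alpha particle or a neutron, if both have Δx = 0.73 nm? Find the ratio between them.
The neutron has the larger minimum velocity uncertainty, by a ratio of 4.0.

For both particles, Δp_min = ℏ/(2Δx) = 7.223e-26 kg·m/s (same for both).

The velocity uncertainty is Δv = Δp/m:
- alpha particle: Δv = 7.223e-26 / 6.645e-27 = 1.087e+01 m/s = 10.871 m/s
- neutron: Δv = 7.223e-26 / 1.675e-27 = 4.312e+01 m/s = 43.125 m/s

Ratio: 4.312e+01 / 1.087e+01 = 4.0

The lighter particle has larger velocity uncertainty because Δv ∝ 1/m.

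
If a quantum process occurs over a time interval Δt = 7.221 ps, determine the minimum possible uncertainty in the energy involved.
45.576 μeV

Using the energy-time uncertainty principle:
ΔEΔt ≥ ℏ/2

The minimum uncertainty in energy is:
ΔE_min = ℏ/(2Δt)
ΔE_min = (1.055e-34 J·s) / (2 × 7.221e-12 s)
ΔE_min = 7.302e-24 J = 45.576 μeV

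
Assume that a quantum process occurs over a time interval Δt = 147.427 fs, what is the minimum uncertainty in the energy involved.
2.232 meV

Using the energy-time uncertainty principle:
ΔEΔt ≥ ℏ/2

The minimum uncertainty in energy is:
ΔE_min = ℏ/(2Δt)
ΔE_min = (1.055e-34 J·s) / (2 × 1.474e-13 s)
ΔE_min = 3.577e-22 J = 2.232 meV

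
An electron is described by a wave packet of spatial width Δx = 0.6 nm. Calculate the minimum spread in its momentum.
8.788 × 10^-26 kg·m/s

For a wave packet, the spatial width Δx and momentum spread Δp are related by the uncertainty principle:
ΔxΔp ≥ ℏ/2

The minimum momentum spread is:
Δp_min = ℏ/(2Δx)
Δp_min = (1.055e-34 J·s) / (2 × 6.000e-10 m)
Δp_min = 8.788e-26 kg·m/s

A wave packet cannot have both a well-defined position and well-defined momentum.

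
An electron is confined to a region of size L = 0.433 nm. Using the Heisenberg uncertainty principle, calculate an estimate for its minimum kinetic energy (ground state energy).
50.803 meV

Using the uncertainty principle to estimate ground state energy:

1. The position uncertainty is approximately the confinement size:
   Δx ≈ L = 4.330e-10 m

2. From ΔxΔp ≥ ℏ/2, the minimum momentum uncertainty is:
   Δp ≈ ℏ/(2L) = 1.218e-25 kg·m/s

3. The kinetic energy is approximately:
   KE ≈ (Δp)²/(2m) = (1.218e-25)²/(2 × 9.109e-31 kg)
   KE ≈ 8.139e-21 J = 50.803 meV

This is an order-of-magnitude estimate of the ground state energy.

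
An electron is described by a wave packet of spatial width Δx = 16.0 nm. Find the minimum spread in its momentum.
3.296 × 10^-27 kg·m/s

For a wave packet, the spatial width Δx and momentum spread Δp are related by the uncertainty principle:
ΔxΔp ≥ ℏ/2

The minimum momentum spread is:
Δp_min = ℏ/(2Δx)
Δp_min = (1.055e-34 J·s) / (2 × 1.600e-08 m)
Δp_min = 3.296e-27 kg·m/s

A wave packet cannot have both a well-defined position and well-defined momentum.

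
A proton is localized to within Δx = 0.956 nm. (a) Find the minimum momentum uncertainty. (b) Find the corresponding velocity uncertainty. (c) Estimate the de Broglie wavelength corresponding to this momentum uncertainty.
(a) Δp_min = 5.516 × 10^-26 kg·m/s
(b) Δv_min = 32.975 m/s
(c) λ_dB = 12.013 nm

Step-by-step:

(a) From the uncertainty principle:
Δp_min = ℏ/(2Δx) = (1.055e-34 J·s)/(2 × 9.560e-10 m) = 5.516e-26 kg·m/s

(b) The velocity uncertainty:
Δv = Δp/m = (5.516e-26 kg·m/s)/(1.673e-27 kg) = 3.298e+01 m/s = 32.975 m/s

(c) The de Broglie wavelength for this momentum:
λ = h/p = (6.626e-34 J·s)/(5.516e-26 kg·m/s) = 1.201e-08 m = 12.013 nm

Note: The de Broglie wavelength is comparable to the localization size, as expected from wave-particle duality.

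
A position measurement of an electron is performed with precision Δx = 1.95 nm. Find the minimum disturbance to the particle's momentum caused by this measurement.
2.704 × 10^-26 kg·m/s

The uncertainty principle implies that measuring position disturbs momentum:
ΔxΔp ≥ ℏ/2

When we measure position with precision Δx, we necessarily introduce a momentum uncertainty:
Δp ≥ ℏ/(2Δx)
Δp_min = (1.055e-34 J·s) / (2 × 1.950e-09 m)
Δp_min = 2.704e-26 kg·m/s

The more precisely we measure position, the greater the momentum disturbance.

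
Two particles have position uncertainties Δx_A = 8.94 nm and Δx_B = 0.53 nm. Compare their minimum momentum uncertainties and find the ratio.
Particle B has the larger minimum momentum uncertainty, by a factor of 16.87.

For each particle, the minimum momentum uncertainty is Δp_min = ℏ/(2Δx):

Particle A: Δp_A = ℏ/(2×8.940e-09 m) = 5.898e-27 kg·m/s
Particle B: Δp_B = ℏ/(2×5.300e-10 m) = 9.949e-26 kg·m/s

Ratio: Δp_B/Δp_A = 16.87

Since Δp_min ∝ 1/Δx, the particle with smaller position uncertainty (B) has larger momentum uncertainty.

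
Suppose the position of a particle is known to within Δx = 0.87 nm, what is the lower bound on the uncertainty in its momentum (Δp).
6.061 × 10^-26 kg·m/s

Using the Heisenberg uncertainty principle:
ΔxΔp ≥ ℏ/2

The minimum uncertainty in momentum is:
Δp_min = ℏ/(2Δx)
Δp_min = (1.055e-34 J·s) / (2 × 8.700e-10 m)
Δp_min = 6.061e-26 kg·m/s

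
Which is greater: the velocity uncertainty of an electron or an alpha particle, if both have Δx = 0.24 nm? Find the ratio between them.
The electron has the larger minimum velocity uncertainty, by a ratio of 7294.3.

For both particles, Δp_min = ℏ/(2Δx) = 2.197e-25 kg·m/s (same for both).

The velocity uncertainty is Δv = Δp/m:
- electron: Δv = 2.197e-25 / 9.109e-31 = 2.412e+05 m/s = 241.183 km/s
- alpha particle: Δv = 2.197e-25 / 6.645e-27 = 3.306e+01 m/s = 33.065 m/s

Ratio: 2.412e+05 / 3.306e+01 = 7294.3

The lighter particle has larger velocity uncertainty because Δv ∝ 1/m.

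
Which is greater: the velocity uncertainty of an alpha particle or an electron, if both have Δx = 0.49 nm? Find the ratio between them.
The electron has the larger minimum velocity uncertainty, by a ratio of 7294.3.

For both particles, Δp_min = ℏ/(2Δx) = 1.076e-25 kg·m/s (same for both).

The velocity uncertainty is Δv = Δp/m:
- alpha particle: Δv = 1.076e-25 / 6.645e-27 = 1.619e+01 m/s = 16.195 m/s
- electron: Δv = 1.076e-25 / 9.109e-31 = 1.181e+05 m/s = 118.130 km/s

Ratio: 1.181e+05 / 1.619e+01 = 7294.3

The lighter particle has larger velocity uncertainty because Δv ∝ 1/m.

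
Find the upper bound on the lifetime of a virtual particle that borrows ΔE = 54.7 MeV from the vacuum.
6.017 ys

Using the energy-time uncertainty principle:
ΔEΔt ≥ ℏ/2

For a virtual particle borrowing energy ΔE, the maximum lifetime is:
Δt_max = ℏ/(2ΔE)

Converting energy:
ΔE = 54.7 MeV = 8.764e-12 J

Δt_max = (1.055e-34 J·s) / (2 × 8.764e-12 J)
Δt_max = 6.017e-24 s = 6.017 ys

Virtual particles with higher borrowed energy exist for shorter times.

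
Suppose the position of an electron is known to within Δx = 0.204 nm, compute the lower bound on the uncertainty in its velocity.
283.744 km/s

Using the Heisenberg uncertainty principle and Δp = mΔv:
ΔxΔp ≥ ℏ/2
Δx(mΔv) ≥ ℏ/2

The minimum uncertainty in velocity is:
Δv_min = ℏ/(2mΔx)
Δv_min = (1.055e-34 J·s) / (2 × 9.109e-31 kg × 2.040e-10 m)
Δv_min = 2.837e+05 m/s = 283.744 km/s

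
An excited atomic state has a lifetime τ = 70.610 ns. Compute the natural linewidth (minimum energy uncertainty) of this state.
4.661 neV

Using the energy-time uncertainty principle:
ΔEΔt ≥ ℏ/2

The lifetime τ represents the time uncertainty Δt.
The natural linewidth (minimum energy uncertainty) is:

ΔE = ℏ/(2τ)
ΔE = (1.055e-34 J·s) / (2 × 7.061e-08 s)
ΔE = 7.468e-28 J = 4.661 neV

This natural linewidth limits the precision of spectroscopic measurements.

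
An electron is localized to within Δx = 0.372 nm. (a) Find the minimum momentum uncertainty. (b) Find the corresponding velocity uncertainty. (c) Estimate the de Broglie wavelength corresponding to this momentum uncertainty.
(a) Δp_min = 1.417 × 10^-25 kg·m/s
(b) Δv_min = 155.602 km/s
(c) λ_dB = 4.675 nm

Step-by-step:

(a) From the uncertainty principle:
Δp_min = ℏ/(2Δx) = (1.055e-34 J·s)/(2 × 3.720e-10 m) = 1.417e-25 kg·m/s

(b) The velocity uncertainty:
Δv = Δp/m = (1.417e-25 kg·m/s)/(9.109e-31 kg) = 1.556e+05 m/s = 155.602 km/s

(c) The de Broglie wavelength for this momentum:
λ = h/p = (6.626e-34 J·s)/(1.417e-25 kg·m/s) = 4.675e-09 m = 4.675 nm

Note: The de Broglie wavelength is comparable to the localization size, as expected from wave-particle duality.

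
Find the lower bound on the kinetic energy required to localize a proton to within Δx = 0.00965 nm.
55.706 meV

Localizing a particle requires giving it sufficient momentum uncertainty:

1. From uncertainty principle: Δp ≥ ℏ/(2Δx)
   Δp_min = (1.055e-34 J·s) / (2 × 9.650e-12 m)
   Δp_min = 5.464e-24 kg·m/s

2. This momentum uncertainty corresponds to kinetic energy:
   KE ≈ (Δp)²/(2m) = (5.464e-24)²/(2 × 1.673e-27 kg)
   KE = 8.925e-21 J = 55.706 meV

Tighter localization requires more energy.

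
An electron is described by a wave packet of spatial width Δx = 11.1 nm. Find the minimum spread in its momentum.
4.750 × 10^-27 kg·m/s

For a wave packet, the spatial width Δx and momentum spread Δp are related by the uncertainty principle:
ΔxΔp ≥ ℏ/2

The minimum momentum spread is:
Δp_min = ℏ/(2Δx)
Δp_min = (1.055e-34 J·s) / (2 × 1.110e-08 m)
Δp_min = 4.750e-27 kg·m/s

A wave packet cannot have both a well-defined position and well-defined momentum.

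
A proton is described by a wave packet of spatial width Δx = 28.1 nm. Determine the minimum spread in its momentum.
1.876 × 10^-27 kg·m/s

For a wave packet, the spatial width Δx and momentum spread Δp are related by the uncertainty principle:
ΔxΔp ≥ ℏ/2

The minimum momentum spread is:
Δp_min = ℏ/(2Δx)
Δp_min = (1.055e-34 J·s) / (2 × 2.810e-08 m)
Δp_min = 1.876e-27 kg·m/s

A wave packet cannot have both a well-defined position and well-defined momentum.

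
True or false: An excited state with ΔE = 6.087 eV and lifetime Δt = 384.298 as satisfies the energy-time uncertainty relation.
Yes, it satisfies the uncertainty relation.

Calculate the product ΔEΔt:
ΔE = 6.087 eV = 9.752e-19 J
ΔEΔt = (9.752e-19 J) × (3.843e-16 s)
ΔEΔt = 3.748e-34 J·s

Compare to the minimum allowed value ℏ/2:
ℏ/2 = 5.273e-35 J·s

Since ΔEΔt = 3.748e-34 J·s ≥ 5.273e-35 J·s = ℏ/2,
this satisfies the uncertainty relation.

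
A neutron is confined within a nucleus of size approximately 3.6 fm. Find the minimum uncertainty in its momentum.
1.465 × 10^-20 kg·m/s

Using the Heisenberg uncertainty principle:
ΔxΔp ≥ ℏ/2

With Δx ≈ L = 3.600e-15 m (the confinement size):
Δp_min = ℏ/(2Δx)
Δp_min = (1.055e-34 J·s) / (2 × 3.600e-15 m)
Δp_min = 1.465e-20 kg·m/s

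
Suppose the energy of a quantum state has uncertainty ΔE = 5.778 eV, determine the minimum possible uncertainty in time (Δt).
56.958 as

Using the energy-time uncertainty principle:
ΔEΔt ≥ ℏ/2

The minimum uncertainty in time is:
Δt_min = ℏ/(2ΔE)
Δt_min = (1.055e-34 J·s) / (2 × 9.257e-19 J)
Δt_min = 5.696e-17 s = 56.958 as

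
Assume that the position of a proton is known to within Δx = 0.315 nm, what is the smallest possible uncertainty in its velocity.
100.078 m/s

Using the Heisenberg uncertainty principle and Δp = mΔv:
ΔxΔp ≥ ℏ/2
Δx(mΔv) ≥ ℏ/2

The minimum uncertainty in velocity is:
Δv_min = ℏ/(2mΔx)
Δv_min = (1.055e-34 J·s) / (2 × 1.673e-27 kg × 3.150e-10 m)
Δv_min = 1.001e+02 m/s = 100.078 m/s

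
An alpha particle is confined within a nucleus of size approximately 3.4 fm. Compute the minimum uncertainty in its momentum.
1.551 × 10^-20 kg·m/s

Using the Heisenberg uncertainty principle:
ΔxΔp ≥ ℏ/2

With Δx ≈ L = 3.400e-15 m (the confinement size):
Δp_min = ℏ/(2Δx)
Δp_min = (1.055e-34 J·s) / (2 × 3.400e-15 m)
Δp_min = 1.551e-20 kg·m/s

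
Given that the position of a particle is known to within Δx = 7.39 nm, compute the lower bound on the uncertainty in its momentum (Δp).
7.135 × 10^-27 kg·m/s

Using the Heisenberg uncertainty principle:
ΔxΔp ≥ ℏ/2

The minimum uncertainty in momentum is:
Δp_min = ℏ/(2Δx)
Δp_min = (1.055e-34 J·s) / (2 × 7.390e-09 m)
Δp_min = 7.135e-27 kg·m/s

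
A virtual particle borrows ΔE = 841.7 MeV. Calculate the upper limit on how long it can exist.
3.910 × 10^-25 s

Using the energy-time uncertainty principle:
ΔEΔt ≥ ℏ/2

For a virtual particle borrowing energy ΔE, the maximum lifetime is:
Δt_max = ℏ/(2ΔE)

Converting energy:
ΔE = 841.7 MeV = 1.349e-10 J

Δt_max = (1.055e-34 J·s) / (2 × 1.349e-10 J)
Δt_max = 3.910e-25 s = 3.910 × 10^-25 s

Virtual particles with higher borrowed energy exist for shorter times.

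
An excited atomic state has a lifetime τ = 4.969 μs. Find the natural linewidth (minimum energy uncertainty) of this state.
66.232 peV

Using the energy-time uncertainty principle:
ΔEΔt ≥ ℏ/2

The lifetime τ represents the time uncertainty Δt.
The natural linewidth (minimum energy uncertainty) is:

ΔE = ℏ/(2τ)
ΔE = (1.055e-34 J·s) / (2 × 4.969e-06 s)
ΔE = 1.061e-29 J = 66.232 peV

This natural linewidth limits the precision of spectroscopic measurements.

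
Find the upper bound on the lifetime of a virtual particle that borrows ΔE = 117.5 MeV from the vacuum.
2.801 ys

Using the energy-time uncertainty principle:
ΔEΔt ≥ ℏ/2

For a virtual particle borrowing energy ΔE, the maximum lifetime is:
Δt_max = ℏ/(2ΔE)

Converting energy:
ΔE = 117.5 MeV = 1.883e-11 J

Δt_max = (1.055e-34 J·s) / (2 × 1.883e-11 J)
Δt_max = 2.801e-24 s = 2.801 ys

Virtual particles with higher borrowed energy exist for shorter times.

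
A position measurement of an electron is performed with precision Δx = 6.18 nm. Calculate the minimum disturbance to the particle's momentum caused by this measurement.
8.532 × 10^-27 kg·m/s

The uncertainty principle implies that measuring position disturbs momentum:
ΔxΔp ≥ ℏ/2

When we measure position with precision Δx, we necessarily introduce a momentum uncertainty:
Δp ≥ ℏ/(2Δx)
Δp_min = (1.055e-34 J·s) / (2 × 6.180e-09 m)
Δp_min = 8.532e-27 kg·m/s

The more precisely we measure position, the greater the momentum disturbance.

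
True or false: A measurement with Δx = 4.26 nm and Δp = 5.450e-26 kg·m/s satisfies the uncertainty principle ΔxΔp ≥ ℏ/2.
Yes, it satisfies the uncertainty principle.

Calculate the product ΔxΔp:
ΔxΔp = (4.260e-09 m) × (5.450e-26 kg·m/s)
ΔxΔp = 2.322e-34 J·s

Compare to the minimum allowed value ℏ/2:
ℏ/2 = 5.273e-35 J·s

Since ΔxΔp = 2.322e-34 J·s ≥ 5.273e-35 J·s = ℏ/2,
the measurement satisfies the uncertainty principle.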